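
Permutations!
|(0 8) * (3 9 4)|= |(0 8)(3 9 4)|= 6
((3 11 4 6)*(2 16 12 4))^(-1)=((2 16 12 4 6 3 11))^(-1)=(2 11 3 6 4 12 16)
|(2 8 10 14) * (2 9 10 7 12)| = |(2 8 7 12)(9 10 14)| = 12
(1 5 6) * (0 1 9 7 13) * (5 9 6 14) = [1, 9, 2, 3, 4, 14, 6, 13, 8, 7, 10, 11, 12, 0, 5] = (0 1 9 7 13)(5 14)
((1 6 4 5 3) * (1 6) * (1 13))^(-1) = ((1 13)(3 6 4 5))^(-1) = (1 13)(3 5 4 6)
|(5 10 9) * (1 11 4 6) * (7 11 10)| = |(1 10 9 5 7 11 4 6)| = 8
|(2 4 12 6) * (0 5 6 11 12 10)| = |(0 5 6 2 4 10)(11 12)| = 6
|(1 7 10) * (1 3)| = 4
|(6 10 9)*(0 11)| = |(0 11)(6 10 9)| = 6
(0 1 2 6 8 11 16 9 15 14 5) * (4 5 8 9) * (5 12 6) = (0 1 2 5)(4 12 6 9 15 14 8 11 16) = [1, 2, 5, 3, 12, 0, 9, 7, 11, 15, 10, 16, 6, 13, 8, 14, 4]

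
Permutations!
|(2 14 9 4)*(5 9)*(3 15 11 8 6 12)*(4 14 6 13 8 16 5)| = 22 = |(2 6 12 3 15 11 16 5 9 14 4)(8 13)|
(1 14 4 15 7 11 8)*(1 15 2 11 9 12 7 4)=(1 14)(2 11 8 15 4)(7 9 12)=[0, 14, 11, 3, 2, 5, 6, 9, 15, 12, 10, 8, 7, 13, 1, 4]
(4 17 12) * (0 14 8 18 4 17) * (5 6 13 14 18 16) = (0 18 4)(5 6 13 14 8 16)(12 17) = [18, 1, 2, 3, 0, 6, 13, 7, 16, 9, 10, 11, 17, 14, 8, 15, 5, 12, 4]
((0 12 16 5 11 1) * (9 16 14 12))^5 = (0 1 11 5 16 9)(12 14)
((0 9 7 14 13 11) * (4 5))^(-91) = (0 11 13 14 7 9)(4 5)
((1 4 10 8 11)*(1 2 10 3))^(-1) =(1 3 4)(2 11 8 10)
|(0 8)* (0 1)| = |(0 8 1)| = 3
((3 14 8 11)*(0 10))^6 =(3 8)(11 14)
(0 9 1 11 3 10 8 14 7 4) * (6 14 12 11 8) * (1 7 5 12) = [9, 8, 2, 10, 0, 12, 14, 4, 1, 7, 6, 3, 11, 13, 5] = (0 9 7 4)(1 8)(3 10 6 14 5 12 11)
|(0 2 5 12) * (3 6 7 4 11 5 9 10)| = 11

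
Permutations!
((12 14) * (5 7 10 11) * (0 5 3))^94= (14)(0 11 7)(3 10 5)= ((0 5 7 10 11 3)(12 14))^94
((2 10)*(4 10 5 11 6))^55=((2 5 11 6 4 10))^55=(2 5 11 6 4 10)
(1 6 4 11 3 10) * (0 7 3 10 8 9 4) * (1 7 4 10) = (0 4 11 1 6)(3 8 9 10 7) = [4, 6, 2, 8, 11, 5, 0, 3, 9, 10, 7, 1]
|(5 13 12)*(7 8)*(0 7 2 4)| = 15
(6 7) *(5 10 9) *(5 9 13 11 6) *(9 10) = (5 9 10 13 11 6 7) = [0, 1, 2, 3, 4, 9, 7, 5, 8, 10, 13, 6, 12, 11]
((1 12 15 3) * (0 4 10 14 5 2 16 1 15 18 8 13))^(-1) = (0 13 8 18 12 1 16 2 5 14 10 4)(3 15)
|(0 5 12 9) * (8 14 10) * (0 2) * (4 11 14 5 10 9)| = |(0 10 8 5 12 4 11 14 9 2)| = 10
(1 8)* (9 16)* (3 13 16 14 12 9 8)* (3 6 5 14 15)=(1 6 5 14 12 9 15 3 13 16 8)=[0, 6, 2, 13, 4, 14, 5, 7, 1, 15, 10, 11, 9, 16, 12, 3, 8]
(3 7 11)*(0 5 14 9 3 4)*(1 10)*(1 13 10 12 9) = (0 5 14 1 12 9 3 7 11 4)(10 13) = [5, 12, 2, 7, 0, 14, 6, 11, 8, 3, 13, 4, 9, 10, 1]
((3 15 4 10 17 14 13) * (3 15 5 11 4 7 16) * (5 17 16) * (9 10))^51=(3 13 5 9)(4 16 14 7)(10 17 15 11)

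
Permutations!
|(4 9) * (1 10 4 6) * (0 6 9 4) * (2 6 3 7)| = |(0 3 7 2 6 1 10)| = 7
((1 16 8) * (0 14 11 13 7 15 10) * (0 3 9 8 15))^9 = ((0 14 11 13 7)(1 16 15 10 3 9 8))^9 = (0 7 13 11 14)(1 15 3 8 16 10 9)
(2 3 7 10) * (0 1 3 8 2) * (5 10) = (0 1 3 7 5 10)(2 8) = [1, 3, 8, 7, 4, 10, 6, 5, 2, 9, 0]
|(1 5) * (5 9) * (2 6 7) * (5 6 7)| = 4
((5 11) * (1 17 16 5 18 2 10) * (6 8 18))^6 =(1 8 16 2 11)(5 10 6 17 18)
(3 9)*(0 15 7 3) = (0 15 7 3 9) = [15, 1, 2, 9, 4, 5, 6, 3, 8, 0, 10, 11, 12, 13, 14, 7]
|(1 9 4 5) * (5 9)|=2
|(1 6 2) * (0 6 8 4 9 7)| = |(0 6 2 1 8 4 9 7)| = 8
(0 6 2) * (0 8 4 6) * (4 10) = (2 8 10 4 6) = [0, 1, 8, 3, 6, 5, 2, 7, 10, 9, 4]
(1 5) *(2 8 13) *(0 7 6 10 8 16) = (0 7 6 10 8 13 2 16)(1 5) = [7, 5, 16, 3, 4, 1, 10, 6, 13, 9, 8, 11, 12, 2, 14, 15, 0]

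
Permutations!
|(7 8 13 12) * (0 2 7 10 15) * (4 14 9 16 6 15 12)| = 22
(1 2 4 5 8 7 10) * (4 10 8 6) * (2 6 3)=(1 6 4 5 3 2 10)(7 8)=[0, 6, 10, 2, 5, 3, 4, 8, 7, 9, 1]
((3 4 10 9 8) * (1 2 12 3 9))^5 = ((1 2 12 3 4 10)(8 9))^5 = (1 10 4 3 12 2)(8 9)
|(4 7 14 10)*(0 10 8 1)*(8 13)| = 8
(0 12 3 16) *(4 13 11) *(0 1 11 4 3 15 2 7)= [12, 11, 7, 16, 13, 5, 6, 0, 8, 9, 10, 3, 15, 4, 14, 2, 1]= (0 12 15 2 7)(1 11 3 16)(4 13)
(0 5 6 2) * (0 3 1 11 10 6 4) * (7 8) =(0 5 4)(1 11 10 6 2 3)(7 8) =[5, 11, 3, 1, 0, 4, 2, 8, 7, 9, 6, 10]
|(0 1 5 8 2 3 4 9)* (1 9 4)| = |(0 9)(1 5 8 2 3)| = 10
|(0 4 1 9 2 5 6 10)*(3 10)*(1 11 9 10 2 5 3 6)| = |(0 4 11 9 5 1 10)(2 3)| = 14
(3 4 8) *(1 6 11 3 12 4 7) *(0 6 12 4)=[6, 12, 2, 7, 8, 5, 11, 1, 4, 9, 10, 3, 0]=(0 6 11 3 7 1 12)(4 8)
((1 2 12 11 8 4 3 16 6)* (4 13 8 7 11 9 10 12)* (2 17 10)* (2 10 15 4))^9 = (1 15 3 6 17 4 16)(7 11)(8 13)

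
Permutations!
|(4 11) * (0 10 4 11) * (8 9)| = |(11)(0 10 4)(8 9)| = 6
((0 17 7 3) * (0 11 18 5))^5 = ((0 17 7 3 11 18 5))^5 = (0 18 3 17 5 11 7)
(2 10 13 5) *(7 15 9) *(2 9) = (2 10 13 5 9 7 15) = [0, 1, 10, 3, 4, 9, 6, 15, 8, 7, 13, 11, 12, 5, 14, 2]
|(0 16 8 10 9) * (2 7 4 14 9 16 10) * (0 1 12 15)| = 12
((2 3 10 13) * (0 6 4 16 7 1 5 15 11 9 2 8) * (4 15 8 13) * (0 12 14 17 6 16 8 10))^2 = (0 7 5 4 12 17 15 9 3 16 1 10 8 14 6 11 2)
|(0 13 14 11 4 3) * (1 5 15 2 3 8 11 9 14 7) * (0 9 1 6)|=84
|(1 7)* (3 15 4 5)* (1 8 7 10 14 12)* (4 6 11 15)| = |(1 10 14 12)(3 4 5)(6 11 15)(7 8)| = 12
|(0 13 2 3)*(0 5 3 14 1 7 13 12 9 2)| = 8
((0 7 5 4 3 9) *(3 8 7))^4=((0 3 9)(4 8 7 5))^4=(0 3 9)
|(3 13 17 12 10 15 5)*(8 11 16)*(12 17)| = 6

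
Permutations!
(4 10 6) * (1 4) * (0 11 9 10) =(0 11 9 10 6 1 4) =[11, 4, 2, 3, 0, 5, 1, 7, 8, 10, 6, 9]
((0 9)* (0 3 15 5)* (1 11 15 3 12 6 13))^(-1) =((0 9 12 6 13 1 11 15 5))^(-1) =(0 5 15 11 1 13 6 12 9)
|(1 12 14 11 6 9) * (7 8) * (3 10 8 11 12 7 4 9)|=18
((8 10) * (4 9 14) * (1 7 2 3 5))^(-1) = (1 5 3 2 7)(4 14 9)(8 10)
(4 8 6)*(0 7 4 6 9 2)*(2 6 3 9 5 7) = (0 2)(3 9 6)(4 8 5 7) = [2, 1, 0, 9, 8, 7, 3, 4, 5, 6]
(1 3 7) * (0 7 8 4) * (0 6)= (0 7 1 3 8 4 6)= [7, 3, 2, 8, 6, 5, 0, 1, 4]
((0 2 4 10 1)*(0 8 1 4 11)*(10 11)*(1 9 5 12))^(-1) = ((0 2 10 4 11)(1 8 9 5 12))^(-1) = (0 11 4 10 2)(1 12 5 9 8)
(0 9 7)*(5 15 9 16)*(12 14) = (0 16 5 15 9 7)(12 14) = [16, 1, 2, 3, 4, 15, 6, 0, 8, 7, 10, 11, 14, 13, 12, 9, 5]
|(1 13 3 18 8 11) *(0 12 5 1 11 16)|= 9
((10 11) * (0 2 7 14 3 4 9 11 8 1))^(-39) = ((0 2 7 14 3 4 9 11 10 8 1))^(-39) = (0 4 1 3 8 14 10 7 11 2 9)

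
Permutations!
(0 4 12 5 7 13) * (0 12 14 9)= (0 4 14 9)(5 7 13 12)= [4, 1, 2, 3, 14, 7, 6, 13, 8, 0, 10, 11, 5, 12, 9]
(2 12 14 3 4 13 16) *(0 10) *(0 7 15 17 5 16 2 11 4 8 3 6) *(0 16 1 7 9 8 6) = (0 10 9 8 3 6 16 11 4 13 2 12 14)(1 7 15 17 5) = [10, 7, 12, 6, 13, 1, 16, 15, 3, 8, 9, 4, 14, 2, 0, 17, 11, 5]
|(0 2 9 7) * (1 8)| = |(0 2 9 7)(1 8)| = 4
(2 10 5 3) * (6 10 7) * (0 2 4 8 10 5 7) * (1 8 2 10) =(0 10 7 6 5 3 4 2)(1 8) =[10, 8, 0, 4, 2, 3, 5, 6, 1, 9, 7]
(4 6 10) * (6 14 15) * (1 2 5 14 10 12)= (1 2 5 14 15 6 12)(4 10)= [0, 2, 5, 3, 10, 14, 12, 7, 8, 9, 4, 11, 1, 13, 15, 6]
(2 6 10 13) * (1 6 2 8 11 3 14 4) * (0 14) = [14, 6, 2, 0, 1, 5, 10, 7, 11, 9, 13, 3, 12, 8, 4] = (0 14 4 1 6 10 13 8 11 3)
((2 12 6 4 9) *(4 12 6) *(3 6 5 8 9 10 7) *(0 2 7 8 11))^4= (3 10)(4 7)(6 8)(9 12)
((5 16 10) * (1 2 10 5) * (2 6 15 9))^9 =((1 6 15 9 2 10)(5 16))^9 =(1 9)(2 6)(5 16)(10 15)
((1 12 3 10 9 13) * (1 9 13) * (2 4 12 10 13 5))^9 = ((1 10 5 2 4 12 3 13 9))^9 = (13)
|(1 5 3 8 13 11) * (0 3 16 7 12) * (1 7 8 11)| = 5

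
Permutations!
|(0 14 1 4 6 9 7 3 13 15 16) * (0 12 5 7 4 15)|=|(0 14 1 15 16 12 5 7 3 13)(4 6 9)|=30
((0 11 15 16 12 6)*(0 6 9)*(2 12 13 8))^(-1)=(0 9 12 2 8 13 16 15 11)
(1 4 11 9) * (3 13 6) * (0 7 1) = (0 7 1 4 11 9)(3 13 6) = [7, 4, 2, 13, 11, 5, 3, 1, 8, 0, 10, 9, 12, 6]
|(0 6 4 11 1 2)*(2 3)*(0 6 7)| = |(0 7)(1 3 2 6 4 11)| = 6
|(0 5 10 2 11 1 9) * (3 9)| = |(0 5 10 2 11 1 3 9)| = 8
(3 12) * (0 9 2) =(0 9 2)(3 12) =[9, 1, 0, 12, 4, 5, 6, 7, 8, 2, 10, 11, 3]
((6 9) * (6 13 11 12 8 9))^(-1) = ((8 9 13 11 12))^(-1) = (8 12 11 13 9)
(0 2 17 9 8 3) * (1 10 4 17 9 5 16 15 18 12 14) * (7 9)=(0 2 7 9 8 3)(1 10 4 17 5 16 15 18 12 14)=[2, 10, 7, 0, 17, 16, 6, 9, 3, 8, 4, 11, 14, 13, 1, 18, 15, 5, 12]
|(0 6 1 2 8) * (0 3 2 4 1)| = 6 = |(0 6)(1 4)(2 8 3)|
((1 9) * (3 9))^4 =((1 3 9))^4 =(1 3 9)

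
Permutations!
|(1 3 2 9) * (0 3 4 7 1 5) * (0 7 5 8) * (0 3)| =4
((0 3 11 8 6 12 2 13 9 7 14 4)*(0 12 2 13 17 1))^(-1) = ((0 3 11 8 6 2 17 1)(4 12 13 9 7 14))^(-1) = (0 1 17 2 6 8 11 3)(4 14 7 9 13 12)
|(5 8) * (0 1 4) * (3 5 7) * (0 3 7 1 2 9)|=|(0 2 9)(1 4 3 5 8)|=15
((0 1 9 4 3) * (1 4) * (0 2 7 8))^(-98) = ((0 4 3 2 7 8)(1 9))^(-98) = (9)(0 7 3)(2 4 8)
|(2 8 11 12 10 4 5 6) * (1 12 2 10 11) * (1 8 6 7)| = 9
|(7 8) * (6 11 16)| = |(6 11 16)(7 8)| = 6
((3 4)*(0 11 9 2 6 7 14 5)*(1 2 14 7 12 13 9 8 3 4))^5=((0 11 8 3 1 2 6 12 13 9 14 5))^5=(0 2 14 3 13 11 6 5 1 9 8 12)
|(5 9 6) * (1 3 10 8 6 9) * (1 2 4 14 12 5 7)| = 30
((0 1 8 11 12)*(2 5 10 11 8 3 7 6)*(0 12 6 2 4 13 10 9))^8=((0 1 3 7 2 5 9)(4 13 10 11 6))^8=(0 1 3 7 2 5 9)(4 11 13 6 10)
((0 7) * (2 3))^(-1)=(0 7)(2 3)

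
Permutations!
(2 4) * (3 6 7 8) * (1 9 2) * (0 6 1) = [6, 9, 4, 1, 0, 5, 7, 8, 3, 2] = (0 6 7 8 3 1 9 2 4)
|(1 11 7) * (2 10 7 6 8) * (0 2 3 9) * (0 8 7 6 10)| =|(0 2)(1 11 10 6 7)(3 9 8)| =30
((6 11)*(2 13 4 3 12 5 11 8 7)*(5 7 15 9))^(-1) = ((2 13 4 3 12 7)(5 11 6 8 15 9))^(-1) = (2 7 12 3 4 13)(5 9 15 8 6 11)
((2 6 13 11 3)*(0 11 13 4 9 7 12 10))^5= (13)(0 4)(2 12)(3 7)(6 10)(9 11)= ((13)(0 11 3 2 6 4 9 7 12 10))^5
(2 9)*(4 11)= (2 9)(4 11)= [0, 1, 9, 3, 11, 5, 6, 7, 8, 2, 10, 4]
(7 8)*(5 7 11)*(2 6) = (2 6)(5 7 8 11) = [0, 1, 6, 3, 4, 7, 2, 8, 11, 9, 10, 5]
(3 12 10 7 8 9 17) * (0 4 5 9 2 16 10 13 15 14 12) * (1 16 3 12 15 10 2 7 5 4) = (0 1 16 2 3)(5 9 17 12 13 10)(7 8)(14 15) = [1, 16, 3, 0, 4, 9, 6, 8, 7, 17, 5, 11, 13, 10, 15, 14, 2, 12]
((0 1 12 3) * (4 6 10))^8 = ((0 1 12 3)(4 6 10))^8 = (12)(4 10 6)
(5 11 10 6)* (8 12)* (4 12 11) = (4 12 8 11 10 6 5) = [0, 1, 2, 3, 12, 4, 5, 7, 11, 9, 6, 10, 8]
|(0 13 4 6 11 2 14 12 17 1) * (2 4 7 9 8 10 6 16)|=15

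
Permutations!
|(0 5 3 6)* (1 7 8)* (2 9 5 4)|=|(0 4 2 9 5 3 6)(1 7 8)|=21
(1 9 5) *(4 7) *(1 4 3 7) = (1 9 5 4)(3 7) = [0, 9, 2, 7, 1, 4, 6, 3, 8, 5]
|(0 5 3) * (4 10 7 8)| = 12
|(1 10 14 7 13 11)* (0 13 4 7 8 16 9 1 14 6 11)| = |(0 13)(1 10 6 11 14 8 16 9)(4 7)| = 8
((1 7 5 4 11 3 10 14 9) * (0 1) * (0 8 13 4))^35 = ((0 1 7 5)(3 10 14 9 8 13 4 11))^35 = (0 5 7 1)(3 9 4 10 8 11 14 13)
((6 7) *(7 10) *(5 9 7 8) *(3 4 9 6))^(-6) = (3 9)(4 7)(5 10)(6 8)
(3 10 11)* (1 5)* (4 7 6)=(1 5)(3 10 11)(4 7 6)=[0, 5, 2, 10, 7, 1, 4, 6, 8, 9, 11, 3]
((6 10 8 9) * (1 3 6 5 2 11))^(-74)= ((1 3 6 10 8 9 5 2 11))^(-74)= (1 2 9 10 3 11 5 8 6)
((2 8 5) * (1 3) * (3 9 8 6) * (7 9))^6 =((1 7 9 8 5 2 6 3))^6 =(1 6 5 9)(2 8 7 3)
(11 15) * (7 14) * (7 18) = (7 14 18)(11 15) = [0, 1, 2, 3, 4, 5, 6, 14, 8, 9, 10, 15, 12, 13, 18, 11, 16, 17, 7]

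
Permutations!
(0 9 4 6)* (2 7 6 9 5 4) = (0 5 4 9 2 7 6) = [5, 1, 7, 3, 9, 4, 0, 6, 8, 2]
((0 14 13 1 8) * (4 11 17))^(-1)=(0 8 1 13 14)(4 17 11)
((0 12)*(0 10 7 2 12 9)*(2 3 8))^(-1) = (0 9)(2 8 3 7 10 12)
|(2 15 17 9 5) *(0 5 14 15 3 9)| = 8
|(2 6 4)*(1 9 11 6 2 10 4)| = 4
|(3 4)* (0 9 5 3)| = |(0 9 5 3 4)| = 5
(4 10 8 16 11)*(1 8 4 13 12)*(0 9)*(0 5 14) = (0 9 5 14)(1 8 16 11 13 12)(4 10) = [9, 8, 2, 3, 10, 14, 6, 7, 16, 5, 4, 13, 1, 12, 0, 15, 11]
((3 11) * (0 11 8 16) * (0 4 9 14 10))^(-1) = ((0 11 3 8 16 4 9 14 10))^(-1) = (0 10 14 9 4 16 8 3 11)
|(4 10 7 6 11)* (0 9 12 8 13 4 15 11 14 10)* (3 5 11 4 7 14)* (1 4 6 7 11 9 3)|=12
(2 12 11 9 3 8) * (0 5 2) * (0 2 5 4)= [4, 1, 12, 8, 0, 5, 6, 7, 2, 3, 10, 9, 11]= (0 4)(2 12 11 9 3 8)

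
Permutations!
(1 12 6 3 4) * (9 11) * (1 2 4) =[0, 12, 4, 1, 2, 5, 3, 7, 8, 11, 10, 9, 6] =(1 12 6 3)(2 4)(9 11)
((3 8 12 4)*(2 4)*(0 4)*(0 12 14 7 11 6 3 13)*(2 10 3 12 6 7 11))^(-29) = (0 4 13)(2 11 8 10 6 7 14 3 12) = ((0 4 13)(2 6 12 10 3 8 14 11 7))^(-29)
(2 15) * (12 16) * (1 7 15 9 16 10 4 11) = (1 7 15 2 9 16 12 10 4 11) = [0, 7, 9, 3, 11, 5, 6, 15, 8, 16, 4, 1, 10, 13, 14, 2, 12]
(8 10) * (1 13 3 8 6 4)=(1 13 3 8 10 6 4)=[0, 13, 2, 8, 1, 5, 4, 7, 10, 9, 6, 11, 12, 3]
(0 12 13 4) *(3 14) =[12, 1, 2, 14, 0, 5, 6, 7, 8, 9, 10, 11, 13, 4, 3] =(0 12 13 4)(3 14)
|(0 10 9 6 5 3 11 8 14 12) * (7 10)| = |(0 7 10 9 6 5 3 11 8 14 12)| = 11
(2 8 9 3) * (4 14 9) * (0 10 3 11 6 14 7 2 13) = (0 10 3 13)(2 8 4 7)(6 14 9 11) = [10, 1, 8, 13, 7, 5, 14, 2, 4, 11, 3, 6, 12, 0, 9]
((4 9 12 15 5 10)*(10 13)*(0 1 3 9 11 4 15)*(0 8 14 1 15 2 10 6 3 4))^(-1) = (0 11 4 1 14 8 12 9 3 6 13 5 15)(2 10)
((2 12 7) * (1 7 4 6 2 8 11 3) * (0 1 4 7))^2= ((0 1)(2 12 7 8 11 3 4 6))^2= (2 7 11 4)(3 6 12 8)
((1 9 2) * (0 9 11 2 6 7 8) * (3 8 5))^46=((0 9 6 7 5 3 8)(1 11 2))^46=(0 5 9 3 6 8 7)(1 11 2)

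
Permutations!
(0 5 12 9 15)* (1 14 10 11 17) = (0 5 12 9 15)(1 14 10 11 17) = [5, 14, 2, 3, 4, 12, 6, 7, 8, 15, 11, 17, 9, 13, 10, 0, 16, 1]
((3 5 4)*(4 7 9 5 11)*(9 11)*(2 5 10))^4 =(2 4)(3 5)(7 9)(10 11) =((2 5 7 11 4 3 9 10))^4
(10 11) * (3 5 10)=(3 5 10 11)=[0, 1, 2, 5, 4, 10, 6, 7, 8, 9, 11, 3]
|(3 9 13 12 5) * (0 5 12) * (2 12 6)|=15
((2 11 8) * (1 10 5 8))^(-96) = (11)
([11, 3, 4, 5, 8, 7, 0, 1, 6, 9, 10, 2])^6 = (11)(1 5)(3 7)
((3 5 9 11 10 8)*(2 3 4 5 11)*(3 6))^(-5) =((2 6 3 11 10 8 4 5 9))^(-5) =(2 10 9 11 5 3 4 6 8)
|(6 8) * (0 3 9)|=|(0 3 9)(6 8)|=6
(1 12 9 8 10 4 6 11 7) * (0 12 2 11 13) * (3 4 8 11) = [12, 2, 3, 4, 6, 5, 13, 1, 10, 11, 8, 7, 9, 0] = (0 12 9 11 7 1 2 3 4 6 13)(8 10)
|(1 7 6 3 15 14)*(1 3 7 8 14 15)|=|(15)(1 8 14 3)(6 7)|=4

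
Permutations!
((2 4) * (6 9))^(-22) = (9) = ((2 4)(6 9))^(-22)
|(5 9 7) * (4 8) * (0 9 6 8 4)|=6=|(0 9 7 5 6 8)|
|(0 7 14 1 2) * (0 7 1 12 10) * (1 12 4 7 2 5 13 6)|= 12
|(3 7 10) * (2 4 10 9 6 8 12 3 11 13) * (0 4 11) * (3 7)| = 15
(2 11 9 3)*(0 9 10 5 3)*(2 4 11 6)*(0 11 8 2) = (0 9 11 10 5 3 4 8 2 6) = [9, 1, 6, 4, 8, 3, 0, 7, 2, 11, 5, 10]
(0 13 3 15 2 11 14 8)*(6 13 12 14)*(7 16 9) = (0 12 14 8)(2 11 6 13 3 15)(7 16 9) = [12, 1, 11, 15, 4, 5, 13, 16, 0, 7, 10, 6, 14, 3, 8, 2, 9]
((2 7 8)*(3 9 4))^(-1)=(2 8 7)(3 4 9)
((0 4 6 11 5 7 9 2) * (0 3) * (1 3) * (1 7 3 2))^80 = (0 6 5)(3 4 11)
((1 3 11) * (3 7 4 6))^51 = ((1 7 4 6 3 11))^51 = (1 6)(3 7)(4 11)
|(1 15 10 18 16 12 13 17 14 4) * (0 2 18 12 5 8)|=24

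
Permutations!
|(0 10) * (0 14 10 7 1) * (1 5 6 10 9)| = 8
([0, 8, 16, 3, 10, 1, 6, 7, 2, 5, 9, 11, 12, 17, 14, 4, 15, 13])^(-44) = (17)(1 8 2 16 15 4 10 9 5)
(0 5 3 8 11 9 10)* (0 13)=(0 5 3 8 11 9 10 13)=[5, 1, 2, 8, 4, 3, 6, 7, 11, 10, 13, 9, 12, 0]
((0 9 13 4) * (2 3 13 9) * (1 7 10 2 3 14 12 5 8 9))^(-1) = ((0 3 13 4)(1 7 10 2 14 12 5 8 9))^(-1) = (0 4 13 3)(1 9 8 5 12 14 2 10 7)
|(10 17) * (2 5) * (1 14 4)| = 6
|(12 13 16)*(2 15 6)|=|(2 15 6)(12 13 16)|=3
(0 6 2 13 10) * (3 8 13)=(0 6 2 3 8 13 10)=[6, 1, 3, 8, 4, 5, 2, 7, 13, 9, 0, 11, 12, 10]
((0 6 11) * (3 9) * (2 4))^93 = ((0 6 11)(2 4)(3 9))^93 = (11)(2 4)(3 9)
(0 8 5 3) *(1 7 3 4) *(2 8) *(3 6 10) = (0 2 8 5 4 1 7 6 10 3) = [2, 7, 8, 0, 1, 4, 10, 6, 5, 9, 3]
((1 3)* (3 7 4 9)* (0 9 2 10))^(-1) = (0 10 2 4 7 1 3 9)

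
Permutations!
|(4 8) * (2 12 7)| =6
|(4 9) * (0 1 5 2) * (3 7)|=4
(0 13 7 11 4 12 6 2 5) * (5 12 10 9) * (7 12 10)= (0 13 12 6 2 10 9 5)(4 7 11)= [13, 1, 10, 3, 7, 0, 2, 11, 8, 5, 9, 4, 6, 12]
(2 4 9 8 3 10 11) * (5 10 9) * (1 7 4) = (1 7 4 5 10 11 2)(3 9 8) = [0, 7, 1, 9, 5, 10, 6, 4, 3, 8, 11, 2]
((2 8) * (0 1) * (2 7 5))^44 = (8)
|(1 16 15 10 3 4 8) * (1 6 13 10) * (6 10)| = |(1 16 15)(3 4 8 10)(6 13)| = 12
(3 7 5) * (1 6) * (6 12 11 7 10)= (1 12 11 7 5 3 10 6)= [0, 12, 2, 10, 4, 3, 1, 5, 8, 9, 6, 7, 11]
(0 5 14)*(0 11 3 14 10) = (0 5 10)(3 14 11) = [5, 1, 2, 14, 4, 10, 6, 7, 8, 9, 0, 3, 12, 13, 11]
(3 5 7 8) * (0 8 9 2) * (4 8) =(0 4 8 3 5 7 9 2) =[4, 1, 0, 5, 8, 7, 6, 9, 3, 2]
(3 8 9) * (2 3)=(2 3 8 9)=[0, 1, 3, 8, 4, 5, 6, 7, 9, 2]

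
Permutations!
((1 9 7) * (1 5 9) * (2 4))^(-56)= (5 9 7)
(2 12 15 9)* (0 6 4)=[6, 1, 12, 3, 0, 5, 4, 7, 8, 2, 10, 11, 15, 13, 14, 9]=(0 6 4)(2 12 15 9)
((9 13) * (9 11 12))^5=(9 13 11 12)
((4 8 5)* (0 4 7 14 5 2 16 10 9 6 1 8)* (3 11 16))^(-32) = (1 11 6 3 9 2 10 8 16)(5 7 14)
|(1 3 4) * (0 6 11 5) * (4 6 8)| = |(0 8 4 1 3 6 11 5)| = 8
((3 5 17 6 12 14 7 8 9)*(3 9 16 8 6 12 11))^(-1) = (3 11 6 7 14 12 17 5)(8 16)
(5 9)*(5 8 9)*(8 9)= (9)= [0, 1, 2, 3, 4, 5, 6, 7, 8, 9]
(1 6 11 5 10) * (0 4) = (0 4)(1 6 11 5 10) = [4, 6, 2, 3, 0, 10, 11, 7, 8, 9, 1, 5]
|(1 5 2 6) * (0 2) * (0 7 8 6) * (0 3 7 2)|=|(1 5 2 3 7 8 6)|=7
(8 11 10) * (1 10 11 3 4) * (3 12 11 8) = (1 10 3 4)(8 12 11) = [0, 10, 2, 4, 1, 5, 6, 7, 12, 9, 3, 8, 11]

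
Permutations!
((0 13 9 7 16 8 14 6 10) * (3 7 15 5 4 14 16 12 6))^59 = (0 10 6 12 7 3 14 4 5 15 9 13)(8 16)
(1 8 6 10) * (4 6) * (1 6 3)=(1 8 4 3)(6 10)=[0, 8, 2, 1, 3, 5, 10, 7, 4, 9, 6]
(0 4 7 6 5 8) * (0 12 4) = (4 7 6 5 8 12) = [0, 1, 2, 3, 7, 8, 5, 6, 12, 9, 10, 11, 4]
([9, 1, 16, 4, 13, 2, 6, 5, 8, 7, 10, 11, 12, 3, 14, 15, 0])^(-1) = [16, 1, 5, 13, 3, 7, 6, 9, 8, 0, 10, 11, 12, 4, 14, 15, 2]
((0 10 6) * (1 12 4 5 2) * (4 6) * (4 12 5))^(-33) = ((0 10 12 6)(1 5 2))^(-33) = (0 6 12 10)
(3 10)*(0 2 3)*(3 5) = [2, 1, 5, 10, 4, 3, 6, 7, 8, 9, 0] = (0 2 5 3 10)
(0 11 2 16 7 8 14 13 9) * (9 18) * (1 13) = (0 11 2 16 7 8 14 1 13 18 9) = [11, 13, 16, 3, 4, 5, 6, 8, 14, 0, 10, 2, 12, 18, 1, 15, 7, 17, 9]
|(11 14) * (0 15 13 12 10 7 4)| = 14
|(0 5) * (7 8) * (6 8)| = |(0 5)(6 8 7)| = 6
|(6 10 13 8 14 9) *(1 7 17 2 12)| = 30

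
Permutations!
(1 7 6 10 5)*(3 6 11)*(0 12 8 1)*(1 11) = [12, 7, 2, 6, 4, 0, 10, 1, 11, 9, 5, 3, 8] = (0 12 8 11 3 6 10 5)(1 7)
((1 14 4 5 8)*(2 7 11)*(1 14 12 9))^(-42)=(4 8)(5 14)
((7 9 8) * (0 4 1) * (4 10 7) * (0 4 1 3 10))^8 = ((1 4 3 10 7 9 8))^8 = (1 4 3 10 7 9 8)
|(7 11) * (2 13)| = 2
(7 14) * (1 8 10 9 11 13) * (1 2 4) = [0, 8, 4, 3, 1, 5, 6, 14, 10, 11, 9, 13, 12, 2, 7] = (1 8 10 9 11 13 2 4)(7 14)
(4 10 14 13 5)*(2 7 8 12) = (2 7 8 12)(4 10 14 13 5) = [0, 1, 7, 3, 10, 4, 6, 8, 12, 9, 14, 11, 2, 5, 13]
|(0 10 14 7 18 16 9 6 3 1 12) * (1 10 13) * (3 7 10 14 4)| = 20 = |(0 13 1 12)(3 14 10 4)(6 7 18 16 9)|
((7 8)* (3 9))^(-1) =(3 9)(7 8)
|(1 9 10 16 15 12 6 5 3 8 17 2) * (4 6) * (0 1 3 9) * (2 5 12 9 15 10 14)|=|(0 1)(2 3 8 17 5 15 9 14)(4 6 12)(10 16)|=24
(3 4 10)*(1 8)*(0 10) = (0 10 3 4)(1 8) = [10, 8, 2, 4, 0, 5, 6, 7, 1, 9, 3]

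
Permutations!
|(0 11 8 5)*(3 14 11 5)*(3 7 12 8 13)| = |(0 5)(3 14 11 13)(7 12 8)| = 12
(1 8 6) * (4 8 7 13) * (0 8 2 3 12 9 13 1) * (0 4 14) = (0 8 6 4 2 3 12 9 13 14)(1 7) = [8, 7, 3, 12, 2, 5, 4, 1, 6, 13, 10, 11, 9, 14, 0]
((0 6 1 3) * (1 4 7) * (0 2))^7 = (7)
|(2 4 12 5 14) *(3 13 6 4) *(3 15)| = 9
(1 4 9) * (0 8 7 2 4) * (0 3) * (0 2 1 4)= (0 8 7 1 3 2)(4 9)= [8, 3, 0, 2, 9, 5, 6, 1, 7, 4]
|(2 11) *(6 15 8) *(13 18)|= 6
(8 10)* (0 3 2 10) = (0 3 2 10 8) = [3, 1, 10, 2, 4, 5, 6, 7, 0, 9, 8]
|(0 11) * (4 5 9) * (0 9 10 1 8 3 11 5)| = |(0 5 10 1 8 3 11 9 4)| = 9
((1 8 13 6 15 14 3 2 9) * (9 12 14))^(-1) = ((1 8 13 6 15 9)(2 12 14 3))^(-1) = (1 9 15 6 13 8)(2 3 14 12)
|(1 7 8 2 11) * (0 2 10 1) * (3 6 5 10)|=|(0 2 11)(1 7 8 3 6 5 10)|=21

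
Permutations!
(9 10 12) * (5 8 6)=(5 8 6)(9 10 12)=[0, 1, 2, 3, 4, 8, 5, 7, 6, 10, 12, 11, 9]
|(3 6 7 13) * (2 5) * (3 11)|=10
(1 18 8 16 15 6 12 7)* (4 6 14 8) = (1 18 4 6 12 7)(8 16 15 14) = [0, 18, 2, 3, 6, 5, 12, 1, 16, 9, 10, 11, 7, 13, 8, 14, 15, 17, 4]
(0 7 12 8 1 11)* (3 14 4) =(0 7 12 8 1 11)(3 14 4) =[7, 11, 2, 14, 3, 5, 6, 12, 1, 9, 10, 0, 8, 13, 4]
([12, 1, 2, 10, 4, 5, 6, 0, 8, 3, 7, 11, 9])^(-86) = [10, 1, 2, 12, 4, 5, 6, 3, 8, 0, 9, 11, 7]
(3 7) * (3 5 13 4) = (3 7 5 13 4) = [0, 1, 2, 7, 3, 13, 6, 5, 8, 9, 10, 11, 12, 4]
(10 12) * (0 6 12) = (0 6 12 10) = [6, 1, 2, 3, 4, 5, 12, 7, 8, 9, 0, 11, 10]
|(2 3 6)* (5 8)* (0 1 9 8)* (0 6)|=8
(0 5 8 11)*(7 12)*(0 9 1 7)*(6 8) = [5, 7, 2, 3, 4, 6, 8, 12, 11, 1, 10, 9, 0] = (0 5 6 8 11 9 1 7 12)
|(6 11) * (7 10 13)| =|(6 11)(7 10 13)| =6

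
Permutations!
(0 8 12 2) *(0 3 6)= (0 8 12 2 3 6)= [8, 1, 3, 6, 4, 5, 0, 7, 12, 9, 10, 11, 2]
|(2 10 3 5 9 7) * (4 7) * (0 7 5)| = 15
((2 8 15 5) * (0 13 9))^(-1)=(0 9 13)(2 5 15 8)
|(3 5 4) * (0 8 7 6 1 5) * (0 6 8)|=10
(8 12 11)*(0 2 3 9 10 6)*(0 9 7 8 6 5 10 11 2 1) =(0 1)(2 3 7 8 12)(5 10)(6 9 11) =[1, 0, 3, 7, 4, 10, 9, 8, 12, 11, 5, 6, 2]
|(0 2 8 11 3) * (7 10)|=|(0 2 8 11 3)(7 10)|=10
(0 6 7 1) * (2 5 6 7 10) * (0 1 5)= [7, 1, 0, 3, 4, 6, 10, 5, 8, 9, 2]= (0 7 5 6 10 2)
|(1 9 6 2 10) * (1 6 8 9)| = 6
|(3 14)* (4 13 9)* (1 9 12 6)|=6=|(1 9 4 13 12 6)(3 14)|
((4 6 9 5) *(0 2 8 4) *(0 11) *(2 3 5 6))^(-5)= (0 11 5 3)(2 8 4)(6 9)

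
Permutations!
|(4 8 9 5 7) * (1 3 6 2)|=|(1 3 6 2)(4 8 9 5 7)|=20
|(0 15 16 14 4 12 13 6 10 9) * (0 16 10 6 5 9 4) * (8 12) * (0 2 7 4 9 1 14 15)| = 36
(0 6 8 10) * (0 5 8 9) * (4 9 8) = (0 6 8 10 5 4 9) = [6, 1, 2, 3, 9, 4, 8, 7, 10, 0, 5]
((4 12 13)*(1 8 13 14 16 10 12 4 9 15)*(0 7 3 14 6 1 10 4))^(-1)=((0 7 3 14 16 4)(1 8 13 9 15 10 12 6))^(-1)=(0 4 16 14 3 7)(1 6 12 10 15 9 13 8)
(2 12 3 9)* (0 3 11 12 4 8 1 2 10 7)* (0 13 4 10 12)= [3, 2, 10, 9, 8, 5, 6, 13, 1, 12, 7, 0, 11, 4]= (0 3 9 12 11)(1 2 10 7 13 4 8)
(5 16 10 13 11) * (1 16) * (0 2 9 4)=(0 2 9 4)(1 16 10 13 11 5)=[2, 16, 9, 3, 0, 1, 6, 7, 8, 4, 13, 5, 12, 11, 14, 15, 10]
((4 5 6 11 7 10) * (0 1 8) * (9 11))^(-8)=(0 1 8)(4 10 7 11 9 6 5)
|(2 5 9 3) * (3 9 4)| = |(9)(2 5 4 3)| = 4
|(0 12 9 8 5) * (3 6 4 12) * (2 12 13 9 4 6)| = |(0 3 2 12 4 13 9 8 5)| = 9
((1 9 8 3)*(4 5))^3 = ((1 9 8 3)(4 5))^3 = (1 3 8 9)(4 5)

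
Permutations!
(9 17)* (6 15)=[0, 1, 2, 3, 4, 5, 15, 7, 8, 17, 10, 11, 12, 13, 14, 6, 16, 9]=(6 15)(9 17)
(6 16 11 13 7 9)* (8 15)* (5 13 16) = (5 13 7 9 6)(8 15)(11 16) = [0, 1, 2, 3, 4, 13, 5, 9, 15, 6, 10, 16, 12, 7, 14, 8, 11]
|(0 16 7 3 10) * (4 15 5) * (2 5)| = |(0 16 7 3 10)(2 5 4 15)| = 20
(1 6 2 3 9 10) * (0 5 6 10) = (0 5 6 2 3 9)(1 10) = [5, 10, 3, 9, 4, 6, 2, 7, 8, 0, 1]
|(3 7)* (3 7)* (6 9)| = 2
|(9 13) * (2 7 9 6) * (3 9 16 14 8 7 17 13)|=4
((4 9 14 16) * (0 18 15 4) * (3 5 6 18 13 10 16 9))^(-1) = (0 16 10 13)(3 4 15 18 6 5)(9 14) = ((0 13 10 16)(3 5 6 18 15 4)(9 14))^(-1)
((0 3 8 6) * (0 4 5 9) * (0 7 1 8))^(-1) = (0 3)(1 7 9 5 4 6 8) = ((0 3)(1 8 6 4 5 9 7))^(-1)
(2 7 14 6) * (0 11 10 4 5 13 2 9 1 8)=(0 11 10 4 5 13 2 7 14 6 9 1 8)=[11, 8, 7, 3, 5, 13, 9, 14, 0, 1, 4, 10, 12, 2, 6]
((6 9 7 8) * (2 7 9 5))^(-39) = ((9)(2 7 8 6 5))^(-39) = (9)(2 7 8 6 5)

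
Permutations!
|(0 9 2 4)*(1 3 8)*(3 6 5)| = |(0 9 2 4)(1 6 5 3 8)| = 20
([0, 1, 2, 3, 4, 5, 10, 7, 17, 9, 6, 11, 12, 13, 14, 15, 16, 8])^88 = [0, 1, 2, 3, 4, 5, 6, 7, 8, 9, 10, 11, 12, 13, 14, 15, 16, 17]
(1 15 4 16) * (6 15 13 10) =[0, 13, 2, 3, 16, 5, 15, 7, 8, 9, 6, 11, 12, 10, 14, 4, 1] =(1 13 10 6 15 4 16)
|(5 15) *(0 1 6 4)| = |(0 1 6 4)(5 15)| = 4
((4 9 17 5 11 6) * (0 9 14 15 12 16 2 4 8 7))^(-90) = ((0 9 17 5 11 6 8 7)(2 4 14 15 12 16))^(-90) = (0 8 11 17)(5 9 7 6)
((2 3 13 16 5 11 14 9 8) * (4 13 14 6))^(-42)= (16)(2 9 3 8 14)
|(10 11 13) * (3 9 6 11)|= |(3 9 6 11 13 10)|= 6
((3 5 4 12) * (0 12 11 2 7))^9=(0 12 3 5 4 11 2 7)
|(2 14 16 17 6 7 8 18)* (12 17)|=|(2 14 16 12 17 6 7 8 18)|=9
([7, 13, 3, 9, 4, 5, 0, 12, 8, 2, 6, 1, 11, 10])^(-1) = (0 6 10 13 1 11 12 7)(2 9 3)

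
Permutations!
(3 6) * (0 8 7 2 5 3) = (0 8 7 2 5 3 6) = [8, 1, 5, 6, 4, 3, 0, 2, 7]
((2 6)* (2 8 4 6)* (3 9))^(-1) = (3 9)(4 8 6)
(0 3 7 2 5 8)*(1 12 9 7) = (0 3 1 12 9 7 2 5 8) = [3, 12, 5, 1, 4, 8, 6, 2, 0, 7, 10, 11, 9]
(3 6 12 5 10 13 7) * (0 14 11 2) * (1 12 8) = (0 14 11 2)(1 12 5 10 13 7 3 6 8) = [14, 12, 0, 6, 4, 10, 8, 3, 1, 9, 13, 2, 5, 7, 11]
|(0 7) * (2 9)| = 2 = |(0 7)(2 9)|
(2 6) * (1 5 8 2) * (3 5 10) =[0, 10, 6, 5, 4, 8, 1, 7, 2, 9, 3] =(1 10 3 5 8 2 6)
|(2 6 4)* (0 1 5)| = |(0 1 5)(2 6 4)| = 3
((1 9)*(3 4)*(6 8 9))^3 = ((1 6 8 9)(3 4))^3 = (1 9 8 6)(3 4)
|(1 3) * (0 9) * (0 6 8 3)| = |(0 9 6 8 3 1)| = 6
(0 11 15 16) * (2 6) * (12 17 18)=(0 11 15 16)(2 6)(12 17 18)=[11, 1, 6, 3, 4, 5, 2, 7, 8, 9, 10, 15, 17, 13, 14, 16, 0, 18, 12]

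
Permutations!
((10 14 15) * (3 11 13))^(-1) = (3 13 11)(10 15 14)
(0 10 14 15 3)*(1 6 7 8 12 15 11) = (0 10 14 11 1 6 7 8 12 15 3) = [10, 6, 2, 0, 4, 5, 7, 8, 12, 9, 14, 1, 15, 13, 11, 3]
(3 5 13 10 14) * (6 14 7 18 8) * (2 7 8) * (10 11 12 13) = [0, 1, 7, 5, 4, 10, 14, 18, 6, 9, 8, 12, 13, 11, 3, 15, 16, 17, 2] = (2 7 18)(3 5 10 8 6 14)(11 12 13)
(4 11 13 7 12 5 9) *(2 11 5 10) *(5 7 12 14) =[0, 1, 11, 3, 7, 9, 6, 14, 8, 4, 2, 13, 10, 12, 5] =(2 11 13 12 10)(4 7 14 5 9)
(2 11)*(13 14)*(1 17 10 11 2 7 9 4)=(1 17 10 11 7 9 4)(13 14)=[0, 17, 2, 3, 1, 5, 6, 9, 8, 4, 11, 7, 12, 14, 13, 15, 16, 10]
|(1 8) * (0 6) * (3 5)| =|(0 6)(1 8)(3 5)| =2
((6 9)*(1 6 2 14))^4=(1 14 2 9 6)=((1 6 9 2 14))^4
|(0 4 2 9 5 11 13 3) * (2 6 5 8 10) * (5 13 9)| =30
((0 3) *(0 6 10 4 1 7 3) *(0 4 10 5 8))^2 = (10)(0 1 3 5)(4 7 6 8)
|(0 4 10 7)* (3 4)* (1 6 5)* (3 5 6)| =|(0 5 1 3 4 10 7)| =7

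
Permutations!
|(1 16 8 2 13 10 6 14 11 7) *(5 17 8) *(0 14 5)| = |(0 14 11 7 1 16)(2 13 10 6 5 17 8)| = 42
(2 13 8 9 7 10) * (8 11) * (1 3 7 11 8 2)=(1 3 7 10)(2 13 8 9 11)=[0, 3, 13, 7, 4, 5, 6, 10, 9, 11, 1, 2, 12, 8]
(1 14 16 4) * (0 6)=[6, 14, 2, 3, 1, 5, 0, 7, 8, 9, 10, 11, 12, 13, 16, 15, 4]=(0 6)(1 14 16 4)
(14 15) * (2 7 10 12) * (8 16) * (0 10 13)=(0 10 12 2 7 13)(8 16)(14 15)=[10, 1, 7, 3, 4, 5, 6, 13, 16, 9, 12, 11, 2, 0, 15, 14, 8]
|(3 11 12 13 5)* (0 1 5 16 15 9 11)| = |(0 1 5 3)(9 11 12 13 16 15)| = 12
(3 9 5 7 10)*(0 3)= (0 3 9 5 7 10)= [3, 1, 2, 9, 4, 7, 6, 10, 8, 5, 0]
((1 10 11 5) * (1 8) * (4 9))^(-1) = (1 8 5 11 10)(4 9)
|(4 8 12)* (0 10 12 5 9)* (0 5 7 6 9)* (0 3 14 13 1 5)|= |(0 10 12 4 8 7 6 9)(1 5 3 14 13)|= 40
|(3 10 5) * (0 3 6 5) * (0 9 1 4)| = 6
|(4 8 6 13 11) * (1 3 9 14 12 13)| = 10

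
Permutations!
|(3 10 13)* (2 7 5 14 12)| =15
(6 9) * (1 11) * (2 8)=(1 11)(2 8)(6 9)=[0, 11, 8, 3, 4, 5, 9, 7, 2, 6, 10, 1]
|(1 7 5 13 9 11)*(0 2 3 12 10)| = 30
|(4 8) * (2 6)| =|(2 6)(4 8)| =2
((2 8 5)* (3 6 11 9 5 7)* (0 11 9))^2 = (11)(2 7 6 5 8 3 9)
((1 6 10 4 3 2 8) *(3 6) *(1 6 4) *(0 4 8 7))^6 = (0 3 6)(1 8 7)(2 10 4) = ((0 4 8 6 10 1 3 2 7))^6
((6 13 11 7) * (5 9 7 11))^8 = (5 6 9 13 7)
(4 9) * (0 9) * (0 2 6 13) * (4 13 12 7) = (0 9 13)(2 6 12 7 4) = [9, 1, 6, 3, 2, 5, 12, 4, 8, 13, 10, 11, 7, 0]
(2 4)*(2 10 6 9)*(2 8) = (2 4 10 6 9 8) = [0, 1, 4, 3, 10, 5, 9, 7, 2, 8, 6]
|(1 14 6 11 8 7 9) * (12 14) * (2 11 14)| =14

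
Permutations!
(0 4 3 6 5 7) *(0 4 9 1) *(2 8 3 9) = (0 2 8 3 6 5 7 4 9 1) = [2, 0, 8, 6, 9, 7, 5, 4, 3, 1]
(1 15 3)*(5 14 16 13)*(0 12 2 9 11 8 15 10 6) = (0 12 2 9 11 8 15 3 1 10 6)(5 14 16 13) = [12, 10, 9, 1, 4, 14, 0, 7, 15, 11, 6, 8, 2, 5, 16, 3, 13]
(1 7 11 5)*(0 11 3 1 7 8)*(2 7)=(0 11 5 2 7 3 1 8)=[11, 8, 7, 1, 4, 2, 6, 3, 0, 9, 10, 5]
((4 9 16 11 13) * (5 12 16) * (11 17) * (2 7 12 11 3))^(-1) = (2 3 17 16 12 7)(4 13 11 5 9)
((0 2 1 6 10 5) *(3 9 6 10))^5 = (10)(3 6 9)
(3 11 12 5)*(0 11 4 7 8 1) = [11, 0, 2, 4, 7, 3, 6, 8, 1, 9, 10, 12, 5] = (0 11 12 5 3 4 7 8 1)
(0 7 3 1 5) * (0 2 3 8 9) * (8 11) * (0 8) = (0 7 11)(1 5 2 3)(8 9) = [7, 5, 3, 1, 4, 2, 6, 11, 9, 8, 10, 0]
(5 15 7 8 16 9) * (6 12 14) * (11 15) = (5 11 15 7 8 16 9)(6 12 14) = [0, 1, 2, 3, 4, 11, 12, 8, 16, 5, 10, 15, 14, 13, 6, 7, 9]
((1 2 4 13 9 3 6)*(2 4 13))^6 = (1 6 3 9 13 2 4)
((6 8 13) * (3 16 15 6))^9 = (3 6)(8 16)(13 15)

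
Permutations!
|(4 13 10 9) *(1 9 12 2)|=|(1 9 4 13 10 12 2)|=7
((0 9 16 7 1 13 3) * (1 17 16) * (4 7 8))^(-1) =(0 3 13 1 9)(4 8 16 17 7)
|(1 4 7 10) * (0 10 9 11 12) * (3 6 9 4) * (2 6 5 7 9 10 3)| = 8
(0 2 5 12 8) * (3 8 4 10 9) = [2, 1, 5, 8, 10, 12, 6, 7, 0, 3, 9, 11, 4] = (0 2 5 12 4 10 9 3 8)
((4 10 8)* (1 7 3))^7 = (1 7 3)(4 10 8)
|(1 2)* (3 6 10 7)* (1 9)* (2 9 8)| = 4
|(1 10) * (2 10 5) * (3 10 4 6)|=|(1 5 2 4 6 3 10)|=7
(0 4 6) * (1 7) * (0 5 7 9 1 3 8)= (0 4 6 5 7 3 8)(1 9)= [4, 9, 2, 8, 6, 7, 5, 3, 0, 1]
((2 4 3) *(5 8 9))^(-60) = (9)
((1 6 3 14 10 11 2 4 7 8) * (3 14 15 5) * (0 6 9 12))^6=((0 6 14 10 11 2 4 7 8 1 9 12)(3 15 5))^6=(15)(0 4)(1 10)(2 12)(6 7)(8 14)(9 11)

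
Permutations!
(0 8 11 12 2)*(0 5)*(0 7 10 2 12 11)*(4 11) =[8, 1, 5, 3, 11, 7, 6, 10, 0, 9, 2, 4, 12] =(12)(0 8)(2 5 7 10)(4 11)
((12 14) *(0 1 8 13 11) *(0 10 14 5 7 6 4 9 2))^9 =(0 7 11 2 5 13 9 12 8 4 14 1 6 10)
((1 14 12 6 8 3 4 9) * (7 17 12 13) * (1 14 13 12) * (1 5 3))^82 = ((1 13 7 17 5 3 4 9 14 12 6 8))^82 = (1 6 14 4 5 7)(3 17 13 8 12 9)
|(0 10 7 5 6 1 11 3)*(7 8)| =9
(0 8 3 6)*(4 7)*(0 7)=[8, 1, 2, 6, 0, 5, 7, 4, 3]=(0 8 3 6 7 4)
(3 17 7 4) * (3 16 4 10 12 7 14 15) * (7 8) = (3 17 14 15)(4 16)(7 10 12 8) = [0, 1, 2, 17, 16, 5, 6, 10, 7, 9, 12, 11, 8, 13, 15, 3, 4, 14]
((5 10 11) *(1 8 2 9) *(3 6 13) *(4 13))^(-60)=(13)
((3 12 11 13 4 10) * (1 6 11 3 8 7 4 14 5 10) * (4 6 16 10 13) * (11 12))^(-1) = (1 4 11 3 12 6 7 8 10 16)(5 14 13)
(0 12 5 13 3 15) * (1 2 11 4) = (0 12 5 13 3 15)(1 2 11 4) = [12, 2, 11, 15, 1, 13, 6, 7, 8, 9, 10, 4, 5, 3, 14, 0]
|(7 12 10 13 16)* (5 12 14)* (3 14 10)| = 4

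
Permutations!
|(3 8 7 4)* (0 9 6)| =|(0 9 6)(3 8 7 4)| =12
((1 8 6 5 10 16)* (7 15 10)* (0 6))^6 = (0 16 7)(1 15 6)(5 8 10)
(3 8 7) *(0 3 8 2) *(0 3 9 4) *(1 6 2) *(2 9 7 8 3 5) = [7, 6, 5, 1, 0, 2, 9, 3, 8, 4] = (0 7 3 1 6 9 4)(2 5)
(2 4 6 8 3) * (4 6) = (2 6 8 3) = [0, 1, 6, 2, 4, 5, 8, 7, 3]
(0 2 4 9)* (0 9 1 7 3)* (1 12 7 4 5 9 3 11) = (0 2 5 9 3)(1 4 12 7 11) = [2, 4, 5, 0, 12, 9, 6, 11, 8, 3, 10, 1, 7]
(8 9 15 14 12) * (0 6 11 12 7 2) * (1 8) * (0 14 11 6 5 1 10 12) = [5, 8, 14, 3, 4, 1, 6, 2, 9, 15, 12, 0, 10, 13, 7, 11] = (0 5 1 8 9 15 11)(2 14 7)(10 12)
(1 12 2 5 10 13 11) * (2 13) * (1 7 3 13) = [0, 12, 5, 13, 4, 10, 6, 3, 8, 9, 2, 7, 1, 11] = (1 12)(2 5 10)(3 13 11 7)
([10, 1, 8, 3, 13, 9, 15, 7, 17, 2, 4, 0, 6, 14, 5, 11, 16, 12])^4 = [14, 1, 6, 3, 9, 17, 10, 7, 15, 12, 5, 13, 0, 2, 8, 4, 16, 11]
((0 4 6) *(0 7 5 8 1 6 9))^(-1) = (0 9 4)(1 8 5 7 6)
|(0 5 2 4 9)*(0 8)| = 6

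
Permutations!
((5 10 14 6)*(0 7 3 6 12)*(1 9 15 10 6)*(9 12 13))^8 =(0 1 7 12 3)(9 14 15 13 10)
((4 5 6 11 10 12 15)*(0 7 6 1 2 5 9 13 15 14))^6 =(0 14 12 10 11 6 7)(4 13)(9 15)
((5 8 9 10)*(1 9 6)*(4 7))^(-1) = ((1 9 10 5 8 6)(4 7))^(-1) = (1 6 8 5 10 9)(4 7)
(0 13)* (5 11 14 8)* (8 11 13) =(0 8 5 13)(11 14) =[8, 1, 2, 3, 4, 13, 6, 7, 5, 9, 10, 14, 12, 0, 11]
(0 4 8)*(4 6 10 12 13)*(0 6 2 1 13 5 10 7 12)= (0 2 1 13 4 8 6 7 12 5 10)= [2, 13, 1, 3, 8, 10, 7, 12, 6, 9, 0, 11, 5, 4]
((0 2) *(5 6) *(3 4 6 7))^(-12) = ((0 2)(3 4 6 5 7))^(-12) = (3 5 4 7 6)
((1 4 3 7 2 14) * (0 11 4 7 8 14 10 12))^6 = (0 1 11 7 4 2 3 10 8 12 14)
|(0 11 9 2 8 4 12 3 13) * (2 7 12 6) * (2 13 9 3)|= |(0 11 3 9 7 12 2 8 4 6 13)|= 11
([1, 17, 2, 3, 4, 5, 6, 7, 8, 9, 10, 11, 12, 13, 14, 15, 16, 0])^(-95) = [1, 17, 2, 3, 4, 5, 6, 7, 8, 9, 10, 11, 12, 13, 14, 15, 16, 0]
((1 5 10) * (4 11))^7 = ((1 5 10)(4 11))^7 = (1 5 10)(4 11)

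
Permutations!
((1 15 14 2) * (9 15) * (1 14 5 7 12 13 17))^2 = (1 15 7 13)(5 12 17 9)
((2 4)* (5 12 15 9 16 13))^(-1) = ((2 4)(5 12 15 9 16 13))^(-1) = (2 4)(5 13 16 9 15 12)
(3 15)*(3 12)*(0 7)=[7, 1, 2, 15, 4, 5, 6, 0, 8, 9, 10, 11, 3, 13, 14, 12]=(0 7)(3 15 12)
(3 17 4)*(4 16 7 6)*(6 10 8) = (3 17 16 7 10 8 6 4) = [0, 1, 2, 17, 3, 5, 4, 10, 6, 9, 8, 11, 12, 13, 14, 15, 7, 16]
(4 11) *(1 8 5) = [0, 8, 2, 3, 11, 1, 6, 7, 5, 9, 10, 4] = (1 8 5)(4 11)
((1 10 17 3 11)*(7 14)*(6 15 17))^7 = (17)(7 14)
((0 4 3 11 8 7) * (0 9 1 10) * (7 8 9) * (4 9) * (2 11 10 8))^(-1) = (0 10 3 4 11 2 8 1 9) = ((0 9 1 8 2 11 4 3 10))^(-1)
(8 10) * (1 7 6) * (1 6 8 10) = (10)(1 7 8) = [0, 7, 2, 3, 4, 5, 6, 8, 1, 9, 10]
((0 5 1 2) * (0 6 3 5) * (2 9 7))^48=((1 9 7 2 6 3 5))^48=(1 5 3 6 2 7 9)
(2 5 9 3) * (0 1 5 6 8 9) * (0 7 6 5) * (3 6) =[1, 0, 5, 2, 4, 7, 8, 3, 9, 6] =(0 1)(2 5 7 3)(6 8 9)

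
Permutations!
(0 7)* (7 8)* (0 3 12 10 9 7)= (0 8)(3 12 10 9 7)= [8, 1, 2, 12, 4, 5, 6, 3, 0, 7, 9, 11, 10]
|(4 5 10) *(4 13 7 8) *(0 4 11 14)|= 9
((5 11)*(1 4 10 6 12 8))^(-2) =(1 12 10)(4 8 6)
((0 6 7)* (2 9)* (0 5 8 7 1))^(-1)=((0 6 1)(2 9)(5 8 7))^(-1)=(0 1 6)(2 9)(5 7 8)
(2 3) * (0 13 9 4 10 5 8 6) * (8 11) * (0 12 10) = (0 13 9 4)(2 3)(5 11 8 6 12 10) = [13, 1, 3, 2, 0, 11, 12, 7, 6, 4, 5, 8, 10, 9]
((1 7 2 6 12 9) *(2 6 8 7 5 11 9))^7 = ((1 5 11 9)(2 8 7 6 12))^7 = (1 9 11 5)(2 7 12 8 6)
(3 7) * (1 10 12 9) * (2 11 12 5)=(1 10 5 2 11 12 9)(3 7)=[0, 10, 11, 7, 4, 2, 6, 3, 8, 1, 5, 12, 9]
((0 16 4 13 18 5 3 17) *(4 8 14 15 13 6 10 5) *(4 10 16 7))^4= ((0 7 4 6 16 8 14 15 13 18 10 5 3 17))^4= (0 16 13 3 4 14 10)(5 7 8 18 17 6 15)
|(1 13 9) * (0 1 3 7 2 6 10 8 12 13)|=18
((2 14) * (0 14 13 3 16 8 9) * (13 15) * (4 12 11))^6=((0 14 2 15 13 3 16 8 9)(4 12 11))^6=(0 16 15)(2 9 3)(8 13 14)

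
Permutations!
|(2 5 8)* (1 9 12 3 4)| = |(1 9 12 3 4)(2 5 8)| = 15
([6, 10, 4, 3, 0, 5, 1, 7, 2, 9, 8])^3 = [10, 2, 6, 3, 1, 5, 8, 7, 0, 9, 4]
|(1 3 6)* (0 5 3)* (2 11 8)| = 15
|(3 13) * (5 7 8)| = |(3 13)(5 7 8)| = 6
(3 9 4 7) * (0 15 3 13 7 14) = (0 15 3 9 4 14)(7 13) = [15, 1, 2, 9, 14, 5, 6, 13, 8, 4, 10, 11, 12, 7, 0, 3]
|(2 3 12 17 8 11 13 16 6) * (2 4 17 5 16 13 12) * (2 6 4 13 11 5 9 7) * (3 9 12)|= |(2 9 7)(3 6 13 11)(4 17 8 5 16)|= 60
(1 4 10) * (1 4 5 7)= [0, 5, 2, 3, 10, 7, 6, 1, 8, 9, 4]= (1 5 7)(4 10)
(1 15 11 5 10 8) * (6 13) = (1 15 11 5 10 8)(6 13) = [0, 15, 2, 3, 4, 10, 13, 7, 1, 9, 8, 5, 12, 6, 14, 11]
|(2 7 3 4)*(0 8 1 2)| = 7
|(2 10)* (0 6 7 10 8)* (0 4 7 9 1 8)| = 9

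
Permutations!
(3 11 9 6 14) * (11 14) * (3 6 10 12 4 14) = (4 14 6 11 9 10 12) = [0, 1, 2, 3, 14, 5, 11, 7, 8, 10, 12, 9, 4, 13, 6]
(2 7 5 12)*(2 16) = (2 7 5 12 16) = [0, 1, 7, 3, 4, 12, 6, 5, 8, 9, 10, 11, 16, 13, 14, 15, 2]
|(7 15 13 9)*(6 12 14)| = 12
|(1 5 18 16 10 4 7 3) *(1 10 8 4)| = 9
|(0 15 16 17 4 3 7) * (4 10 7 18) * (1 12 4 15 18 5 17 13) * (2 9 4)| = 15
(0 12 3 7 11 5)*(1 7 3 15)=(0 12 15 1 7 11 5)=[12, 7, 2, 3, 4, 0, 6, 11, 8, 9, 10, 5, 15, 13, 14, 1]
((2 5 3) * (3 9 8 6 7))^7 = ((2 5 9 8 6 7 3))^7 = (9)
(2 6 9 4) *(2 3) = (2 6 9 4 3) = [0, 1, 6, 2, 3, 5, 9, 7, 8, 4]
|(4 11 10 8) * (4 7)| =|(4 11 10 8 7)| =5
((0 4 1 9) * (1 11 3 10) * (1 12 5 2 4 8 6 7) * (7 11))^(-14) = ((0 8 6 11 3 10 12 5 2 4 7 1 9))^(-14) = (0 9 1 7 4 2 5 12 10 3 11 6 8)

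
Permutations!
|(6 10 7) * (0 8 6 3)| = |(0 8 6 10 7 3)| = 6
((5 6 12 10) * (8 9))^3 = ((5 6 12 10)(8 9))^3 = (5 10 12 6)(8 9)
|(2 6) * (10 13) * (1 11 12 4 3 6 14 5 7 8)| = 22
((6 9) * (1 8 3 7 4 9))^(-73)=((1 8 3 7 4 9 6))^(-73)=(1 4 8 9 3 6 7)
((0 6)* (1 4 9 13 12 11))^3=((0 6)(1 4 9 13 12 11))^3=(0 6)(1 13)(4 12)(9 11)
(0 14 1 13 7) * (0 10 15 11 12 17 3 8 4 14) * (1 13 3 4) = (1 3 8)(4 14 13 7 10 15 11 12 17) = [0, 3, 2, 8, 14, 5, 6, 10, 1, 9, 15, 12, 17, 7, 13, 11, 16, 4]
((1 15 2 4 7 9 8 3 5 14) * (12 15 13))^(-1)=(1 14 5 3 8 9 7 4 2 15 12 13)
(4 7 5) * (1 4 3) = [0, 4, 2, 1, 7, 3, 6, 5] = (1 4 7 5 3)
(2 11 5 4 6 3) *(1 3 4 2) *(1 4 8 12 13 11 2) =(1 3 4 6 8 12 13 11 5) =[0, 3, 2, 4, 6, 1, 8, 7, 12, 9, 10, 5, 13, 11]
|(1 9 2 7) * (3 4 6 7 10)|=8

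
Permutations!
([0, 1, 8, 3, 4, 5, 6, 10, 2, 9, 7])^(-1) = (2 8)(7 10)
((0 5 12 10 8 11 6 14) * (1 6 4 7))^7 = (0 7 10 14 4 12 6 11 5 1 8)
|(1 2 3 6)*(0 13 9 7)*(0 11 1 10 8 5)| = |(0 13 9 7 11 1 2 3 6 10 8 5)| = 12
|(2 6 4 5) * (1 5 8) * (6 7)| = 7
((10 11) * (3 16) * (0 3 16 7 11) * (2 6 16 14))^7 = (0 7 10 3 11)(2 14 16 6)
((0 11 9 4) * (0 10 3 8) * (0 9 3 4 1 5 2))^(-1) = (0 2 5 1 9 8 3 11)(4 10)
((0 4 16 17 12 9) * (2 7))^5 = (0 9 12 17 16 4)(2 7)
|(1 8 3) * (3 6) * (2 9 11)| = 12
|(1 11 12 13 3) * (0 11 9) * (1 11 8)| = 4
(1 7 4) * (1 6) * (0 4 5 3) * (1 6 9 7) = (0 4 9 7 5 3) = [4, 1, 2, 0, 9, 3, 6, 5, 8, 7]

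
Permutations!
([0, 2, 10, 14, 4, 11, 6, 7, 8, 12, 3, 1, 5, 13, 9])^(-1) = (1 11 5 12 9 14 3 10 2)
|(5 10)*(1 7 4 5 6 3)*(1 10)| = 12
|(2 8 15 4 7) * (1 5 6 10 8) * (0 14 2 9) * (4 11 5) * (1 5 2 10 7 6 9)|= 36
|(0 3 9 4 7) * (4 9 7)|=|(9)(0 3 7)|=3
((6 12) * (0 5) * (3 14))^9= ((0 5)(3 14)(6 12))^9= (0 5)(3 14)(6 12)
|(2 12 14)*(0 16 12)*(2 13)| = 6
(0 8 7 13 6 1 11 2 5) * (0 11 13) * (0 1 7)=(0 8)(1 13 6 7)(2 5 11)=[8, 13, 5, 3, 4, 11, 7, 1, 0, 9, 10, 2, 12, 6]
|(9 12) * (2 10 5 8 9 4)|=7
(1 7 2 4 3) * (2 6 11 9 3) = [0, 7, 4, 1, 2, 5, 11, 6, 8, 3, 10, 9] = (1 7 6 11 9 3)(2 4)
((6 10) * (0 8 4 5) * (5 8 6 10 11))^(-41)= (0 5 11 6)(4 8)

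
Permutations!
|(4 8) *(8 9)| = |(4 9 8)| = 3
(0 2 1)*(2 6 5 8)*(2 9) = (0 6 5 8 9 2 1) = [6, 0, 1, 3, 4, 8, 5, 7, 9, 2]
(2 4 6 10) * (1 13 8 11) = (1 13 8 11)(2 4 6 10) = [0, 13, 4, 3, 6, 5, 10, 7, 11, 9, 2, 1, 12, 8]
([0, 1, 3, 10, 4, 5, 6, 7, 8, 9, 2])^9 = (10)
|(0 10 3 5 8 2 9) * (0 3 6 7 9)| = |(0 10 6 7 9 3 5 8 2)| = 9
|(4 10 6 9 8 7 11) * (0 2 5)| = 21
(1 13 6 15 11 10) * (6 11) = (1 13 11 10)(6 15) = [0, 13, 2, 3, 4, 5, 15, 7, 8, 9, 1, 10, 12, 11, 14, 6]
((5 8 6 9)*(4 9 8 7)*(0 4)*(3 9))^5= (0 7 5 9 3 4)(6 8)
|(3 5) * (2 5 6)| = 4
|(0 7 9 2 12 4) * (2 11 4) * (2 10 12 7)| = 6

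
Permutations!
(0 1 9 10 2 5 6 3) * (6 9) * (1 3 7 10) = (0 3)(1 6 7 10 2 5 9) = [3, 6, 5, 0, 4, 9, 7, 10, 8, 1, 2]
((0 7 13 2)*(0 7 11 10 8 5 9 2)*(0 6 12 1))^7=(0 7 10 6 5 1 2 11 13 8 12 9)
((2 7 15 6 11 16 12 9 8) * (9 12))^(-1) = ((2 7 15 6 11 16 9 8))^(-1) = (2 8 9 16 11 6 15 7)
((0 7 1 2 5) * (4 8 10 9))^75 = (4 9 10 8)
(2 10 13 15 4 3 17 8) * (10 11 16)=[0, 1, 11, 17, 3, 5, 6, 7, 2, 9, 13, 16, 12, 15, 14, 4, 10, 8]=(2 11 16 10 13 15 4 3 17 8)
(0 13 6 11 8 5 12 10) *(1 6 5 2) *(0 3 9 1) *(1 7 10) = (0 13 5 12 1 6 11 8 2)(3 9 7 10) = [13, 6, 0, 9, 4, 12, 11, 10, 2, 7, 3, 8, 1, 5]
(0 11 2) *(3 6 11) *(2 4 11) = (0 3 6 2)(4 11) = [3, 1, 0, 6, 11, 5, 2, 7, 8, 9, 10, 4]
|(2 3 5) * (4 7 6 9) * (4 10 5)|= |(2 3 4 7 6 9 10 5)|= 8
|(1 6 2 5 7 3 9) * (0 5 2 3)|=|(0 5 7)(1 6 3 9)|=12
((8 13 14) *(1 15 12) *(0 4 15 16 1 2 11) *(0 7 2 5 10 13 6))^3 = ((0 4 15 12 5 10 13 14 8 6)(1 16)(2 11 7))^3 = (0 12 13 6 15 10 8 4 5 14)(1 16)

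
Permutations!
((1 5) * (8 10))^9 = (1 5)(8 10)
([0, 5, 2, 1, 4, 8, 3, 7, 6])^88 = [0, 6, 2, 8, 4, 3, 5, 7, 1]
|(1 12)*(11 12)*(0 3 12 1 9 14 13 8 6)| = |(0 3 12 9 14 13 8 6)(1 11)| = 8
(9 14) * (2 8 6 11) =(2 8 6 11)(9 14) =[0, 1, 8, 3, 4, 5, 11, 7, 6, 14, 10, 2, 12, 13, 9]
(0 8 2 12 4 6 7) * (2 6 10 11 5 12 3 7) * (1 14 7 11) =(0 8 6 2 3 11 5 12 4 10 1 14 7) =[8, 14, 3, 11, 10, 12, 2, 0, 6, 9, 1, 5, 4, 13, 7]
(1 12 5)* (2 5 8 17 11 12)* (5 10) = (1 2 10 5)(8 17 11 12) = [0, 2, 10, 3, 4, 1, 6, 7, 17, 9, 5, 12, 8, 13, 14, 15, 16, 11]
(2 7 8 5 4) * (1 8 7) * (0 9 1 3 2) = [9, 8, 3, 2, 0, 4, 6, 7, 5, 1] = (0 9 1 8 5 4)(2 3)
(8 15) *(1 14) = (1 14)(8 15) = [0, 14, 2, 3, 4, 5, 6, 7, 15, 9, 10, 11, 12, 13, 1, 8]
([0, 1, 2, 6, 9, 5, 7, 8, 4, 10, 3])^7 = (10)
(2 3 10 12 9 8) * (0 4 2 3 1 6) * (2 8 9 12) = (12)(0 4 8 3 10 2 1 6) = [4, 6, 1, 10, 8, 5, 0, 7, 3, 9, 2, 11, 12]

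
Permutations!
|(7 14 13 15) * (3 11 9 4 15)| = 8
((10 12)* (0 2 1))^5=(0 1 2)(10 12)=((0 2 1)(10 12))^5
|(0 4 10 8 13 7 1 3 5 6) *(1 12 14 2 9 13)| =24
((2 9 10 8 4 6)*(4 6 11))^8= (11)(2 8 9 6 10)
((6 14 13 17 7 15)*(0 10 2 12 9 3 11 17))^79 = (0 10 2 12 9 3 11 17 7 15 6 14 13)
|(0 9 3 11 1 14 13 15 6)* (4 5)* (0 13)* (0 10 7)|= |(0 9 3 11 1 14 10 7)(4 5)(6 13 15)|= 24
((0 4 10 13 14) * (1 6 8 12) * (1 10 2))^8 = (0 13 12 6 2)(1 4 14 10 8)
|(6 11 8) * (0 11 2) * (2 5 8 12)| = 12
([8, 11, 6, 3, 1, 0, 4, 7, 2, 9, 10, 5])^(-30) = (0 2 4 11)(1 5 8 6)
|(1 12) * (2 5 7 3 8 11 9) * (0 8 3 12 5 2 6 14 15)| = 28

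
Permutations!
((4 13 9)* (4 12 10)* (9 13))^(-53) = (13)(4 10 12 9)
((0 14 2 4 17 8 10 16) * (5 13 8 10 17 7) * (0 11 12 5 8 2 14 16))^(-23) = (0 16 11 12 5 13 2 4 7 8 17 10)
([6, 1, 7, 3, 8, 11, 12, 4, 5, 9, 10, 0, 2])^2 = (0 12 7 8 11 6 2 4 5)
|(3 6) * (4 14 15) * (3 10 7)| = |(3 6 10 7)(4 14 15)| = 12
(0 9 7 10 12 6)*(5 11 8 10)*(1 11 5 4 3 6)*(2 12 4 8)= (0 9 7 8 10 4 3 6)(1 11 2 12)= [9, 11, 12, 6, 3, 5, 0, 8, 10, 7, 4, 2, 1]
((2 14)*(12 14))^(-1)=(2 14 12)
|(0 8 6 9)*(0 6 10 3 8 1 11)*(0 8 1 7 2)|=30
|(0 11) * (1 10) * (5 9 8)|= 6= |(0 11)(1 10)(5 9 8)|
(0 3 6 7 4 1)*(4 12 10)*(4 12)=(0 3 6 7 4 1)(10 12)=[3, 0, 2, 6, 1, 5, 7, 4, 8, 9, 12, 11, 10]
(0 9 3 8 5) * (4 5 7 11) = [9, 1, 2, 8, 5, 0, 6, 11, 7, 3, 10, 4] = (0 9 3 8 7 11 4 5)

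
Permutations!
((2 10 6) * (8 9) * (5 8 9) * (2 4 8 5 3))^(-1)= ((2 10 6 4 8 3))^(-1)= (2 3 8 4 6 10)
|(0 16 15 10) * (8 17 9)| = |(0 16 15 10)(8 17 9)| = 12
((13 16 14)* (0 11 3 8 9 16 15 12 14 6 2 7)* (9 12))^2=(0 3 12 13 9 6 7 11 8 14 15 16 2)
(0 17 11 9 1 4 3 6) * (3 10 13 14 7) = (0 17 11 9 1 4 10 13 14 7 3 6) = [17, 4, 2, 6, 10, 5, 0, 3, 8, 1, 13, 9, 12, 14, 7, 15, 16, 11]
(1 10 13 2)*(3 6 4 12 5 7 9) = [0, 10, 1, 6, 12, 7, 4, 9, 8, 3, 13, 11, 5, 2] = (1 10 13 2)(3 6 4 12 5 7 9)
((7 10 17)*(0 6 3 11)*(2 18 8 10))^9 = (0 6 3 11)(2 10)(7 8)(17 18)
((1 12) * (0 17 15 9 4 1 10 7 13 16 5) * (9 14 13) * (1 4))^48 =((0 17 15 14 13 16 5)(1 12 10 7 9))^48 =(0 5 16 13 14 15 17)(1 7 12 9 10)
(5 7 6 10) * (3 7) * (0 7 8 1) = (0 7 6 10 5 3 8 1) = [7, 0, 2, 8, 4, 3, 10, 6, 1, 9, 5]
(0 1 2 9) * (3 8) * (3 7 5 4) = (0 1 2 9)(3 8 7 5 4) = [1, 2, 9, 8, 3, 4, 6, 5, 7, 0]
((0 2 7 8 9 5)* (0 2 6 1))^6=((0 6 1)(2 7 8 9 5))^6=(2 7 8 9 5)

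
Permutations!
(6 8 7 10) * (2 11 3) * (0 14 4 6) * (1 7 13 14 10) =(0 10)(1 7)(2 11 3)(4 6 8 13 14) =[10, 7, 11, 2, 6, 5, 8, 1, 13, 9, 0, 3, 12, 14, 4]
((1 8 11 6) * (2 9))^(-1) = (1 6 11 8)(2 9)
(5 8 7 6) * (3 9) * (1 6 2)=(1 6 5 8 7 2)(3 9)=[0, 6, 1, 9, 4, 8, 5, 2, 7, 3]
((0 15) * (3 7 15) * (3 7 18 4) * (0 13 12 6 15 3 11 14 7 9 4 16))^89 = ((0 9 4 11 14 7 3 18 16)(6 15 13 12))^89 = (0 16 18 3 7 14 11 4 9)(6 15 13 12)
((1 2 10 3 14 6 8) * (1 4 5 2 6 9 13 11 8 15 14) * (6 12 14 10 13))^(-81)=(1 3 10 15 6 9 14 12)(2 8)(4 13)(5 11)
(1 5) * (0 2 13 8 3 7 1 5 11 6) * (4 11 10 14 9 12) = (0 2 13 8 3 7 1 10 14 9 12 4 11 6) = [2, 10, 13, 7, 11, 5, 0, 1, 3, 12, 14, 6, 4, 8, 9]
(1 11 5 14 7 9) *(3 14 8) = (1 11 5 8 3 14 7 9) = [0, 11, 2, 14, 4, 8, 6, 9, 3, 1, 10, 5, 12, 13, 7]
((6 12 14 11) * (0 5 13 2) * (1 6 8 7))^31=(0 2 13 5)(1 14 7 12 8 6 11)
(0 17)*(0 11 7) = (0 17 11 7) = [17, 1, 2, 3, 4, 5, 6, 0, 8, 9, 10, 7, 12, 13, 14, 15, 16, 11]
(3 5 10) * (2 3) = (2 3 5 10) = [0, 1, 3, 5, 4, 10, 6, 7, 8, 9, 2]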